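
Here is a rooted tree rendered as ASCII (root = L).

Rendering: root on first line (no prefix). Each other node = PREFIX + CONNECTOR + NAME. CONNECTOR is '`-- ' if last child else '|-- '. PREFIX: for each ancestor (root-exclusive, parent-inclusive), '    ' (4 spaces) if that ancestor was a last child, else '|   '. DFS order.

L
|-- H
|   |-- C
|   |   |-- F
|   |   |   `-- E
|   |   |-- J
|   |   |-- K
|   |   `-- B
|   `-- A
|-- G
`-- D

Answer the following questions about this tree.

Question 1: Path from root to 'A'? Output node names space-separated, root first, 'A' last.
Walk down from root: L -> H -> A

Answer: L H A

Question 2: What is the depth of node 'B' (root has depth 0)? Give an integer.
Answer: 3

Derivation:
Path from root to B: L -> H -> C -> B
Depth = number of edges = 3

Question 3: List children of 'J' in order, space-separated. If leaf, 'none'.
Answer: none

Derivation:
Node J's children (from adjacency): (leaf)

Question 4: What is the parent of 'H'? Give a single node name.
Scan adjacency: H appears as child of L

Answer: L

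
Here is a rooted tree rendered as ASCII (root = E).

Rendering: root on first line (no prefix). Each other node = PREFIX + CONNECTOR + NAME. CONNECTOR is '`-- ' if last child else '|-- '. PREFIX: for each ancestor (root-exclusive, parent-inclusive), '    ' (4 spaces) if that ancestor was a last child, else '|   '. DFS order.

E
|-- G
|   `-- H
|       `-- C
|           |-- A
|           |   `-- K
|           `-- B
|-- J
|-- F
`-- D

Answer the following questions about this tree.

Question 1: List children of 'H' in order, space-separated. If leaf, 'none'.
Node H's children (from adjacency): C

Answer: C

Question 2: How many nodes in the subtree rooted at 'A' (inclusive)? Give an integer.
Answer: 2

Derivation:
Subtree rooted at A contains: A, K
Count = 2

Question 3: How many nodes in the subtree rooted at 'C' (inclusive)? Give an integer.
Subtree rooted at C contains: A, B, C, K
Count = 4

Answer: 4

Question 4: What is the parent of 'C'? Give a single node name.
Scan adjacency: C appears as child of H

Answer: H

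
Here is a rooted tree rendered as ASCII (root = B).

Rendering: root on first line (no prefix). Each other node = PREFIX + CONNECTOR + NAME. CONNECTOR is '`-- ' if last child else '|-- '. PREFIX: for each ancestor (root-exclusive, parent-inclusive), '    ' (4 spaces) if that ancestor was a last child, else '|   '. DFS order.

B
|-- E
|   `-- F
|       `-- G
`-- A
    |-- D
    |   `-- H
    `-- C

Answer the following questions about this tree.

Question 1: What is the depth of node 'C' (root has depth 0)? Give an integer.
Answer: 2

Derivation:
Path from root to C: B -> A -> C
Depth = number of edges = 2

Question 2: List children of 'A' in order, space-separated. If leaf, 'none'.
Answer: D C

Derivation:
Node A's children (from adjacency): D, C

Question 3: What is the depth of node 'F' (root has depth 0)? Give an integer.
Path from root to F: B -> E -> F
Depth = number of edges = 2

Answer: 2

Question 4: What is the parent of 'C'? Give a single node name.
Scan adjacency: C appears as child of A

Answer: A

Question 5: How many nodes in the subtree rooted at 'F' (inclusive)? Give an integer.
Subtree rooted at F contains: F, G
Count = 2

Answer: 2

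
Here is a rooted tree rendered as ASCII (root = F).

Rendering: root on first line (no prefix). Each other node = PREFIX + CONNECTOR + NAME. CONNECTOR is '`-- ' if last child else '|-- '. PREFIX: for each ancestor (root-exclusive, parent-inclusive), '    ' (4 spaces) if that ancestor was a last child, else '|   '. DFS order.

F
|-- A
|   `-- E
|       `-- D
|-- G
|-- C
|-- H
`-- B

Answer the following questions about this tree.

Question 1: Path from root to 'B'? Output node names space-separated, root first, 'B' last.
Answer: F B

Derivation:
Walk down from root: F -> B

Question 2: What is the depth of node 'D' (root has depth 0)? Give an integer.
Answer: 3

Derivation:
Path from root to D: F -> A -> E -> D
Depth = number of edges = 3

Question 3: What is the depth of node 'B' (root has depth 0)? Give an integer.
Path from root to B: F -> B
Depth = number of edges = 1

Answer: 1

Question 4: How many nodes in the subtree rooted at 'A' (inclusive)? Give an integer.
Subtree rooted at A contains: A, D, E
Count = 3

Answer: 3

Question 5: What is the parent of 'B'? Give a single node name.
Answer: F

Derivation:
Scan adjacency: B appears as child of F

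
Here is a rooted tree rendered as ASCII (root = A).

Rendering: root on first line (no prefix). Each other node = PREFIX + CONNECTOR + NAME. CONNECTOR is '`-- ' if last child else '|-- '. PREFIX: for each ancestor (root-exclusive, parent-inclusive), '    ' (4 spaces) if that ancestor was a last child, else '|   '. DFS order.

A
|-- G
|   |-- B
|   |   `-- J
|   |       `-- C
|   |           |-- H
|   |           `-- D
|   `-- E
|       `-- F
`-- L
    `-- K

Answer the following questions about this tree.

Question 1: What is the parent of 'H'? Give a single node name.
Scan adjacency: H appears as child of C

Answer: C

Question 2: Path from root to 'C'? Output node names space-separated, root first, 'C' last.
Answer: A G B J C

Derivation:
Walk down from root: A -> G -> B -> J -> C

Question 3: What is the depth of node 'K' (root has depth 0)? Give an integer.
Answer: 2

Derivation:
Path from root to K: A -> L -> K
Depth = number of edges = 2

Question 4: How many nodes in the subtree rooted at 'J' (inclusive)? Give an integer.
Subtree rooted at J contains: C, D, H, J
Count = 4

Answer: 4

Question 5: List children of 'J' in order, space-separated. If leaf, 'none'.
Answer: C

Derivation:
Node J's children (from adjacency): C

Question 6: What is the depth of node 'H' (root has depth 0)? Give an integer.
Answer: 5

Derivation:
Path from root to H: A -> G -> B -> J -> C -> H
Depth = number of edges = 5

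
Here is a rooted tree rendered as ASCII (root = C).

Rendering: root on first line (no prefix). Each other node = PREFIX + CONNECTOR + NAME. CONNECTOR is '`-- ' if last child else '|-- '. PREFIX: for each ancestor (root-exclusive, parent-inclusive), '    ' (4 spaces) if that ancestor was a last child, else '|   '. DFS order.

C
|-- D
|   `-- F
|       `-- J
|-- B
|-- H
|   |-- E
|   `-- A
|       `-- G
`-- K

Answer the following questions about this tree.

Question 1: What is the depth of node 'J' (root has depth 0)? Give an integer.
Answer: 3

Derivation:
Path from root to J: C -> D -> F -> J
Depth = number of edges = 3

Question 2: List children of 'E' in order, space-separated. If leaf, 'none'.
Node E's children (from adjacency): (leaf)

Answer: none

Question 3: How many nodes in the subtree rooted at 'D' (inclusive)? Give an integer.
Answer: 3

Derivation:
Subtree rooted at D contains: D, F, J
Count = 3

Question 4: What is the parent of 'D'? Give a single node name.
Scan adjacency: D appears as child of C

Answer: C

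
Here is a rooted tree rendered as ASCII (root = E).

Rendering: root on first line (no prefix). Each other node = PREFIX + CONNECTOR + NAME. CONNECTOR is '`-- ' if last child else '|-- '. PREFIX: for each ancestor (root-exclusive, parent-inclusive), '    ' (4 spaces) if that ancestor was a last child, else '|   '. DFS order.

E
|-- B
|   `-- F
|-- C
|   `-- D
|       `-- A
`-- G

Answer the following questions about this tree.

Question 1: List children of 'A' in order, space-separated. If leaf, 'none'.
Node A's children (from adjacency): (leaf)

Answer: none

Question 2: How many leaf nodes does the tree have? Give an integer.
Answer: 3

Derivation:
Leaves (nodes with no children): A, F, G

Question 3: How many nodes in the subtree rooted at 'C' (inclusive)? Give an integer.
Subtree rooted at C contains: A, C, D
Count = 3

Answer: 3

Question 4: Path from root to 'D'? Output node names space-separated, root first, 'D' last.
Walk down from root: E -> C -> D

Answer: E C D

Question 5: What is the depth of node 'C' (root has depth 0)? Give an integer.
Answer: 1

Derivation:
Path from root to C: E -> C
Depth = number of edges = 1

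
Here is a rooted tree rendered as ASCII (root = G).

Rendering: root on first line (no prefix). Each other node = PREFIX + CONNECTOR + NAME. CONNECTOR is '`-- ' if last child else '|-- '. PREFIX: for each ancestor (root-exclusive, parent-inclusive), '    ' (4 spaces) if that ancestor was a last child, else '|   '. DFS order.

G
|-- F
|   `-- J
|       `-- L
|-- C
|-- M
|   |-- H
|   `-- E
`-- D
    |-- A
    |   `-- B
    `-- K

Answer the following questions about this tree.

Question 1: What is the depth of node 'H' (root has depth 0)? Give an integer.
Path from root to H: G -> M -> H
Depth = number of edges = 2

Answer: 2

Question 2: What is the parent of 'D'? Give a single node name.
Scan adjacency: D appears as child of G

Answer: G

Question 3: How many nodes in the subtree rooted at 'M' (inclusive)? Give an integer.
Subtree rooted at M contains: E, H, M
Count = 3

Answer: 3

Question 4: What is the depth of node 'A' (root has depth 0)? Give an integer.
Answer: 2

Derivation:
Path from root to A: G -> D -> A
Depth = number of edges = 2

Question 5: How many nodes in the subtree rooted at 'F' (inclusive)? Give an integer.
Answer: 3

Derivation:
Subtree rooted at F contains: F, J, L
Count = 3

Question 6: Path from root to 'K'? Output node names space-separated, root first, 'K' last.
Walk down from root: G -> D -> K

Answer: G D K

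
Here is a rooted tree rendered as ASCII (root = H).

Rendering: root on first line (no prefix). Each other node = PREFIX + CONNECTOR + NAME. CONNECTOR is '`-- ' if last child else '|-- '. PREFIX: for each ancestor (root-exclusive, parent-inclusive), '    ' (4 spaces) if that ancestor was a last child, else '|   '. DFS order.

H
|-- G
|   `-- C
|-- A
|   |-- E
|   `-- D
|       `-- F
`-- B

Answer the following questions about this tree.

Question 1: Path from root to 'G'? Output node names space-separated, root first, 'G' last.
Answer: H G

Derivation:
Walk down from root: H -> G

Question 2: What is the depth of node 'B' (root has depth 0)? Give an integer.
Answer: 1

Derivation:
Path from root to B: H -> B
Depth = number of edges = 1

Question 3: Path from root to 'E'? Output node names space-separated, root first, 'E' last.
Answer: H A E

Derivation:
Walk down from root: H -> A -> E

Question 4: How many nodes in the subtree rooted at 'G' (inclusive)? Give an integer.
Answer: 2

Derivation:
Subtree rooted at G contains: C, G
Count = 2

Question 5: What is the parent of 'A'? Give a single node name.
Scan adjacency: A appears as child of H

Answer: H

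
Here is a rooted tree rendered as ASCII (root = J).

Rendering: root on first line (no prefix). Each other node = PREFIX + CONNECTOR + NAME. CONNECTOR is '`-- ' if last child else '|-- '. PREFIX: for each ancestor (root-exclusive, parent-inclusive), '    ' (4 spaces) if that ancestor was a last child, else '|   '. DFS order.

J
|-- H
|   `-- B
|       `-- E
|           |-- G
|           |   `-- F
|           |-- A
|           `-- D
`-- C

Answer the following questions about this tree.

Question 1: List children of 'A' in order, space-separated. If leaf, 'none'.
Node A's children (from adjacency): (leaf)

Answer: none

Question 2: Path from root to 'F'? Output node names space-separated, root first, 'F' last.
Walk down from root: J -> H -> B -> E -> G -> F

Answer: J H B E G F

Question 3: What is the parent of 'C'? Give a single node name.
Scan adjacency: C appears as child of J

Answer: J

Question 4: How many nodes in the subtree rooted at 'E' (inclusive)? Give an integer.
Answer: 5

Derivation:
Subtree rooted at E contains: A, D, E, F, G
Count = 5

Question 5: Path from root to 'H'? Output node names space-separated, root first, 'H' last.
Walk down from root: J -> H

Answer: J H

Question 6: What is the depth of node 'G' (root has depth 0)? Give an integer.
Path from root to G: J -> H -> B -> E -> G
Depth = number of edges = 4

Answer: 4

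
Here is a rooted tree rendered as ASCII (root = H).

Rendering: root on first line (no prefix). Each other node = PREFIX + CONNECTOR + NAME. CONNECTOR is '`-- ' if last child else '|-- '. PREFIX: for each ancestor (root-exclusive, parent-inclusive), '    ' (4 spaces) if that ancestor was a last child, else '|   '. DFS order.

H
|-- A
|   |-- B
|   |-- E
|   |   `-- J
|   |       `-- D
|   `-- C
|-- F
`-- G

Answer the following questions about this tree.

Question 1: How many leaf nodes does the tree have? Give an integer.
Leaves (nodes with no children): B, C, D, F, G

Answer: 5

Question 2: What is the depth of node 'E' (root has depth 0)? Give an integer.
Path from root to E: H -> A -> E
Depth = number of edges = 2

Answer: 2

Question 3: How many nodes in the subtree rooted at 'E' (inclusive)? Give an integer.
Subtree rooted at E contains: D, E, J
Count = 3

Answer: 3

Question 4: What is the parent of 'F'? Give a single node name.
Scan adjacency: F appears as child of H

Answer: H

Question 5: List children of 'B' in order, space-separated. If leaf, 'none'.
Answer: none

Derivation:
Node B's children (from adjacency): (leaf)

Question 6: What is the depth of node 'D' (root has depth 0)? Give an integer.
Path from root to D: H -> A -> E -> J -> D
Depth = number of edges = 4

Answer: 4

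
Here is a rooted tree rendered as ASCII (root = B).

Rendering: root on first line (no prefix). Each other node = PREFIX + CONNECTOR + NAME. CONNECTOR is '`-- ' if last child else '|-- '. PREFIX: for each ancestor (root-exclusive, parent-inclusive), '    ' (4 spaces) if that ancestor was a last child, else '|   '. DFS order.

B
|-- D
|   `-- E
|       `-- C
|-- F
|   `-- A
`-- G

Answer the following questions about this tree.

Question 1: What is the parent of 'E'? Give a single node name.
Answer: D

Derivation:
Scan adjacency: E appears as child of D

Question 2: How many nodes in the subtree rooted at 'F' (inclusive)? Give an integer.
Answer: 2

Derivation:
Subtree rooted at F contains: A, F
Count = 2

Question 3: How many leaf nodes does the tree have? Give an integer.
Answer: 3

Derivation:
Leaves (nodes with no children): A, C, G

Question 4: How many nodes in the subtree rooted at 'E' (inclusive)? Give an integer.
Subtree rooted at E contains: C, E
Count = 2

Answer: 2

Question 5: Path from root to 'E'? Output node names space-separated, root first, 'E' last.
Walk down from root: B -> D -> E

Answer: B D E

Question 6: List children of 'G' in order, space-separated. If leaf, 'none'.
Answer: none

Derivation:
Node G's children (from adjacency): (leaf)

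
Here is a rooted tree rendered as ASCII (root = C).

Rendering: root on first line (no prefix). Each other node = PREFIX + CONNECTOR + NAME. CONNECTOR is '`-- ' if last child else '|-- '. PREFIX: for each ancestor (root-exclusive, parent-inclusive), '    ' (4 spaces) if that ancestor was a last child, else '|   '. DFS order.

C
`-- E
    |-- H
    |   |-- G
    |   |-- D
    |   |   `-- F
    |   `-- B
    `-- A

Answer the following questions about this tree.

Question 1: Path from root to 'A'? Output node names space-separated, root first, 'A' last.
Answer: C E A

Derivation:
Walk down from root: C -> E -> A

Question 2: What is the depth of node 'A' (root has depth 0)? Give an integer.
Answer: 2

Derivation:
Path from root to A: C -> E -> A
Depth = number of edges = 2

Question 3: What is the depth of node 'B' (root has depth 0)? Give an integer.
Answer: 3

Derivation:
Path from root to B: C -> E -> H -> B
Depth = number of edges = 3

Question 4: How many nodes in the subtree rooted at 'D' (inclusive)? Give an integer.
Subtree rooted at D contains: D, F
Count = 2

Answer: 2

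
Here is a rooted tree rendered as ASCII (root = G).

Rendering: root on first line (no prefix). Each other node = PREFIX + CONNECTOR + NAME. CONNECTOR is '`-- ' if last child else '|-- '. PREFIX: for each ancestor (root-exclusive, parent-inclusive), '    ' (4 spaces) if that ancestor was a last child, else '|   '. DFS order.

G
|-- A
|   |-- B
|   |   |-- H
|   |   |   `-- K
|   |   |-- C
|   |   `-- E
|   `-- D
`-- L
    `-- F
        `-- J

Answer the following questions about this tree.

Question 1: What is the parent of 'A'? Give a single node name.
Answer: G

Derivation:
Scan adjacency: A appears as child of G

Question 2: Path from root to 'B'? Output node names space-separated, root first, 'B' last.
Walk down from root: G -> A -> B

Answer: G A B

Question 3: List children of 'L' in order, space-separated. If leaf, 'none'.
Node L's children (from adjacency): F

Answer: F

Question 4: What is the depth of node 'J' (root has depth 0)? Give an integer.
Path from root to J: G -> L -> F -> J
Depth = number of edges = 3

Answer: 3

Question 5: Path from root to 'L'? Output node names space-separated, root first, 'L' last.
Answer: G L

Derivation:
Walk down from root: G -> L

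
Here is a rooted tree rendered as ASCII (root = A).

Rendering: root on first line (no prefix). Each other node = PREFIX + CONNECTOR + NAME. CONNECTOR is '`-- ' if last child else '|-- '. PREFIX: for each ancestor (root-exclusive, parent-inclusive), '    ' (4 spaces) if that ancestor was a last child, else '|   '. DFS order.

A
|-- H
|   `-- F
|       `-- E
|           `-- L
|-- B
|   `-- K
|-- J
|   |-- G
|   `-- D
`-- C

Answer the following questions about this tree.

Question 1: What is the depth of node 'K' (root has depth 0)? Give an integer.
Answer: 2

Derivation:
Path from root to K: A -> B -> K
Depth = number of edges = 2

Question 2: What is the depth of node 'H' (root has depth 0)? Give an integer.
Answer: 1

Derivation:
Path from root to H: A -> H
Depth = number of edges = 1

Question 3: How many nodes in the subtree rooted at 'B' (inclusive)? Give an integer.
Subtree rooted at B contains: B, K
Count = 2

Answer: 2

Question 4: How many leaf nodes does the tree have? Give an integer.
Leaves (nodes with no children): C, D, G, K, L

Answer: 5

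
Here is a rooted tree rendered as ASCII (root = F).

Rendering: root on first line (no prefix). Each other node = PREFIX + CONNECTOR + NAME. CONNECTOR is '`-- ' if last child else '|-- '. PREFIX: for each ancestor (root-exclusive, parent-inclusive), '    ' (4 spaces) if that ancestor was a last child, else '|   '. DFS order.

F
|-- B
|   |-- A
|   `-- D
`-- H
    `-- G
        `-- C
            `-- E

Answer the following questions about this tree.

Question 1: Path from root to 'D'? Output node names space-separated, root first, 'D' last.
Walk down from root: F -> B -> D

Answer: F B D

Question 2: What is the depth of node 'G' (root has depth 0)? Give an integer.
Path from root to G: F -> H -> G
Depth = number of edges = 2

Answer: 2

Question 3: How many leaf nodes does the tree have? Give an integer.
Answer: 3

Derivation:
Leaves (nodes with no children): A, D, E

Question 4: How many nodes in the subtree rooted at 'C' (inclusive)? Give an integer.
Subtree rooted at C contains: C, E
Count = 2

Answer: 2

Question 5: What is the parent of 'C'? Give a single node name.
Scan adjacency: C appears as child of G

Answer: G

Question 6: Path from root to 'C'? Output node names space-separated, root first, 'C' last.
Answer: F H G C

Derivation:
Walk down from root: F -> H -> G -> C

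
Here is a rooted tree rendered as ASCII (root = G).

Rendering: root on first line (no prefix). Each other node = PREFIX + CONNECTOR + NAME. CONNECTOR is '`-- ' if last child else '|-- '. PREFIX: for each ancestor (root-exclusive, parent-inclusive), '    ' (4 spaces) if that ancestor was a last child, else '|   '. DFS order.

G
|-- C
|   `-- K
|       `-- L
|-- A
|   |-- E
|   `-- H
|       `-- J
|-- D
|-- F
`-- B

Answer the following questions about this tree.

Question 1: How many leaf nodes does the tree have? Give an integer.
Answer: 6

Derivation:
Leaves (nodes with no children): B, D, E, F, J, L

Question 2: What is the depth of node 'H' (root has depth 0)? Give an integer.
Path from root to H: G -> A -> H
Depth = number of edges = 2

Answer: 2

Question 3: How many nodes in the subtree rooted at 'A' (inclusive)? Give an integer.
Answer: 4

Derivation:
Subtree rooted at A contains: A, E, H, J
Count = 4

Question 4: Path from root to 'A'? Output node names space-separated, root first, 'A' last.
Walk down from root: G -> A

Answer: G A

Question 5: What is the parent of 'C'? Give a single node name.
Answer: G

Derivation:
Scan adjacency: C appears as child of G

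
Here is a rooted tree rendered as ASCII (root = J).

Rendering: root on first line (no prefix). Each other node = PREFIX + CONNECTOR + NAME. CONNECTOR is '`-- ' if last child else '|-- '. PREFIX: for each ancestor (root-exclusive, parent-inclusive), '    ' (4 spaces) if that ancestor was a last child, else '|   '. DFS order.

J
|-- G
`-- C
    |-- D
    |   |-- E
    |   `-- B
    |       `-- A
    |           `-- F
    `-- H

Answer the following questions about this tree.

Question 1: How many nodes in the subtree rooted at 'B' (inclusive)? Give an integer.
Answer: 3

Derivation:
Subtree rooted at B contains: A, B, F
Count = 3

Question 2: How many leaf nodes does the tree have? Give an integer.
Leaves (nodes with no children): E, F, G, H

Answer: 4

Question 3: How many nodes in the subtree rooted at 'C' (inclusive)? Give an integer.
Subtree rooted at C contains: A, B, C, D, E, F, H
Count = 7

Answer: 7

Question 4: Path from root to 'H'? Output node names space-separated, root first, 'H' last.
Walk down from root: J -> C -> H

Answer: J C H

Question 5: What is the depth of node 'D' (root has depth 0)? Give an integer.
Path from root to D: J -> C -> D
Depth = number of edges = 2

Answer: 2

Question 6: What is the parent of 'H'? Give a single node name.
Scan adjacency: H appears as child of C

Answer: C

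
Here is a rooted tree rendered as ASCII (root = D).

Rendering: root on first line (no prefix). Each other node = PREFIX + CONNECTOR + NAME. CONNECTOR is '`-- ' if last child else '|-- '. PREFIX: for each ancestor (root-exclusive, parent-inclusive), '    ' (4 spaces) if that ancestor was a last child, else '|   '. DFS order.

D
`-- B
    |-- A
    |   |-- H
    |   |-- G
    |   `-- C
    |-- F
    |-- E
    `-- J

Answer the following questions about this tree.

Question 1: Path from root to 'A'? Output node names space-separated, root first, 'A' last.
Answer: D B A

Derivation:
Walk down from root: D -> B -> A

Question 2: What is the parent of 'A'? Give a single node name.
Answer: B

Derivation:
Scan adjacency: A appears as child of B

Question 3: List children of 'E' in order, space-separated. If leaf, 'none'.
Answer: none

Derivation:
Node E's children (from adjacency): (leaf)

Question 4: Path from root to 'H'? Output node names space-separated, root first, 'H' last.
Walk down from root: D -> B -> A -> H

Answer: D B A H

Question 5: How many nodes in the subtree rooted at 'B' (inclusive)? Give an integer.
Answer: 8

Derivation:
Subtree rooted at B contains: A, B, C, E, F, G, H, J
Count = 8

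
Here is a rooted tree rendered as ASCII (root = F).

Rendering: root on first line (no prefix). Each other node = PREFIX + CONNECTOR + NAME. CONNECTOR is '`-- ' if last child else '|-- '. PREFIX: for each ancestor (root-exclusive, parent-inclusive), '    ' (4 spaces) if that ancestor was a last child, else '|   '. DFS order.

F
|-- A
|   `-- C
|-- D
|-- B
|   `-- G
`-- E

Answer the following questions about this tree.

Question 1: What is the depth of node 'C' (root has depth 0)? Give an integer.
Path from root to C: F -> A -> C
Depth = number of edges = 2

Answer: 2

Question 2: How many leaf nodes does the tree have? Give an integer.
Leaves (nodes with no children): C, D, E, G

Answer: 4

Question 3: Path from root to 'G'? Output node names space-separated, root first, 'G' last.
Answer: F B G

Derivation:
Walk down from root: F -> B -> G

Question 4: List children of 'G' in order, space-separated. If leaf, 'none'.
Node G's children (from adjacency): (leaf)

Answer: none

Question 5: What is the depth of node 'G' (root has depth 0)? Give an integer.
Path from root to G: F -> B -> G
Depth = number of edges = 2

Answer: 2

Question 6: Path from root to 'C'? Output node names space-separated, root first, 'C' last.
Walk down from root: F -> A -> C

Answer: F A C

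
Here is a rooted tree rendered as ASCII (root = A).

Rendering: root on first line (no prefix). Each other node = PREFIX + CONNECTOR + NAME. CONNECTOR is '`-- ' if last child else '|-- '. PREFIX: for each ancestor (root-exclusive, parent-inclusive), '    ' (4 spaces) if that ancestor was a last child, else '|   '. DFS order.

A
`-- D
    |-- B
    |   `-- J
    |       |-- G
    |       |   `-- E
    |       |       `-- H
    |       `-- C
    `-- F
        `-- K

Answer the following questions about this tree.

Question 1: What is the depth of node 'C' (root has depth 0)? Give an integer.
Path from root to C: A -> D -> B -> J -> C
Depth = number of edges = 4

Answer: 4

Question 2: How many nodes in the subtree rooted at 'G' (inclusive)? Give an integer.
Answer: 3

Derivation:
Subtree rooted at G contains: E, G, H
Count = 3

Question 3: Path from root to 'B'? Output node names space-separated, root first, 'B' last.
Answer: A D B

Derivation:
Walk down from root: A -> D -> B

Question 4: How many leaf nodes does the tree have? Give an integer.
Answer: 3

Derivation:
Leaves (nodes with no children): C, H, K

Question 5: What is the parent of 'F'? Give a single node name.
Answer: D

Derivation:
Scan adjacency: F appears as child of D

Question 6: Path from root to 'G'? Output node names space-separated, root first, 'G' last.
Answer: A D B J G

Derivation:
Walk down from root: A -> D -> B -> J -> G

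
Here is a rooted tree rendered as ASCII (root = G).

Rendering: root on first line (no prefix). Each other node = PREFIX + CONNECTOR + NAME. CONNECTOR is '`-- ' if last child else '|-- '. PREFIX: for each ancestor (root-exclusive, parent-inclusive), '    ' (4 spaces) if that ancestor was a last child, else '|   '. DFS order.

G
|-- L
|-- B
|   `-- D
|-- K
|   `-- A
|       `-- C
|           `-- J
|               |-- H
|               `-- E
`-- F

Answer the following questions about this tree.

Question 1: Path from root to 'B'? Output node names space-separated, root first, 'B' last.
Walk down from root: G -> B

Answer: G B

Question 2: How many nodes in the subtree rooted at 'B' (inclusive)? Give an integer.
Answer: 2

Derivation:
Subtree rooted at B contains: B, D
Count = 2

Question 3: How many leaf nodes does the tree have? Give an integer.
Leaves (nodes with no children): D, E, F, H, L

Answer: 5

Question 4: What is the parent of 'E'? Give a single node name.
Answer: J

Derivation:
Scan adjacency: E appears as child of J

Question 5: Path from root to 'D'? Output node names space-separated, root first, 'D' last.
Answer: G B D

Derivation:
Walk down from root: G -> B -> D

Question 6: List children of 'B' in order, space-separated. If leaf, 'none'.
Answer: D

Derivation:
Node B's children (from adjacency): D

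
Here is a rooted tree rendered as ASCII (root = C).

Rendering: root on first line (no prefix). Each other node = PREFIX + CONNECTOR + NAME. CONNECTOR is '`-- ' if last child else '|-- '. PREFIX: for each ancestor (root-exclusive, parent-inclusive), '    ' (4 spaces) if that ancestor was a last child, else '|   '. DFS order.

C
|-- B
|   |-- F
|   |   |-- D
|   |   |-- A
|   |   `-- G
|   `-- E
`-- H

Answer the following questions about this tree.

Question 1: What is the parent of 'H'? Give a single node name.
Scan adjacency: H appears as child of C

Answer: C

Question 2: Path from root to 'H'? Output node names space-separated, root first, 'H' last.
Answer: C H

Derivation:
Walk down from root: C -> H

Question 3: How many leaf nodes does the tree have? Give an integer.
Answer: 5

Derivation:
Leaves (nodes with no children): A, D, E, G, H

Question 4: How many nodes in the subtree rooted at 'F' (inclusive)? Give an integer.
Subtree rooted at F contains: A, D, F, G
Count = 4

Answer: 4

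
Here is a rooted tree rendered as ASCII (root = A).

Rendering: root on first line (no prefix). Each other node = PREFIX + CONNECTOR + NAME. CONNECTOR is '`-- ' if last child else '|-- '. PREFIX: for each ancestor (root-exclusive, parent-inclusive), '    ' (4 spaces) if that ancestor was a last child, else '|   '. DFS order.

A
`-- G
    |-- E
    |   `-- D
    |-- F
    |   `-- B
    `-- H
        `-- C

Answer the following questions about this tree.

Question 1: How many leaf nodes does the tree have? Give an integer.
Leaves (nodes with no children): B, C, D

Answer: 3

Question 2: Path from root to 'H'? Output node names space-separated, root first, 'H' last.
Walk down from root: A -> G -> H

Answer: A G H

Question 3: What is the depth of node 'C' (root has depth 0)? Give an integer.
Answer: 3

Derivation:
Path from root to C: A -> G -> H -> C
Depth = number of edges = 3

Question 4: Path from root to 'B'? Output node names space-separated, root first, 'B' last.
Answer: A G F B

Derivation:
Walk down from root: A -> G -> F -> B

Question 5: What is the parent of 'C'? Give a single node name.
Answer: H

Derivation:
Scan adjacency: C appears as child of H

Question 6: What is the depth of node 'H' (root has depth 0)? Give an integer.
Path from root to H: A -> G -> H
Depth = number of edges = 2

Answer: 2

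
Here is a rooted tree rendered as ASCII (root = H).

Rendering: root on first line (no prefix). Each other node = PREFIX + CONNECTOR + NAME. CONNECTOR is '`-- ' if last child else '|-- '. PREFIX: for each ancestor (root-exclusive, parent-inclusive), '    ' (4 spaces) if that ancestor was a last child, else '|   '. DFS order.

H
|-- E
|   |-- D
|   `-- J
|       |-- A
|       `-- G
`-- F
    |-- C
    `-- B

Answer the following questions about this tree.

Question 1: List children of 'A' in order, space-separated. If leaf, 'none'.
Node A's children (from adjacency): (leaf)

Answer: none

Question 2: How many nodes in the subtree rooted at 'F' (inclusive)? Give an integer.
Answer: 3

Derivation:
Subtree rooted at F contains: B, C, F
Count = 3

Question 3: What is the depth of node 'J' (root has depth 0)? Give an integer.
Answer: 2

Derivation:
Path from root to J: H -> E -> J
Depth = number of edges = 2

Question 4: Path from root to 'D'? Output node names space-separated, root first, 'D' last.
Walk down from root: H -> E -> D

Answer: H E D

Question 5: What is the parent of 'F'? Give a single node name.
Answer: H

Derivation:
Scan adjacency: F appears as child of H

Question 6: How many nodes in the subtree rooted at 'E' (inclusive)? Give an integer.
Answer: 5

Derivation:
Subtree rooted at E contains: A, D, E, G, J
Count = 5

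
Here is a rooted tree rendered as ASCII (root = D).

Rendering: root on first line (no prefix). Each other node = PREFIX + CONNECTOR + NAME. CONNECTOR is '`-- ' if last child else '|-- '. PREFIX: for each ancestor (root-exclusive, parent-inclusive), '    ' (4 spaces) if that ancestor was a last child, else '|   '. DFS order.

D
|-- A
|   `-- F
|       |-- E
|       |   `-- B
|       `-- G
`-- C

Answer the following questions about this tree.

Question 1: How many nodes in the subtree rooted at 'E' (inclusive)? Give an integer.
Subtree rooted at E contains: B, E
Count = 2

Answer: 2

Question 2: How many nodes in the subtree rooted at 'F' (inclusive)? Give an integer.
Subtree rooted at F contains: B, E, F, G
Count = 4

Answer: 4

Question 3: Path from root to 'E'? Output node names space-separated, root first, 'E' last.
Answer: D A F E

Derivation:
Walk down from root: D -> A -> F -> E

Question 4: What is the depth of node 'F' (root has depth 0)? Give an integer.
Answer: 2

Derivation:
Path from root to F: D -> A -> F
Depth = number of edges = 2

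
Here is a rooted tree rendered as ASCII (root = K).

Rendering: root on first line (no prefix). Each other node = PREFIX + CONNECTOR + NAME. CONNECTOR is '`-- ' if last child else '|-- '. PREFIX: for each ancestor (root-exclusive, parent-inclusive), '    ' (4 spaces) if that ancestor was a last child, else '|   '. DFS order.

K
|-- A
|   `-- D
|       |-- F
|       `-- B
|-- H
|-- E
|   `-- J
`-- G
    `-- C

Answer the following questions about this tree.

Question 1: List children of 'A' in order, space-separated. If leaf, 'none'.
Answer: D

Derivation:
Node A's children (from adjacency): D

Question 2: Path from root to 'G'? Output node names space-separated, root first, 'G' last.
Answer: K G

Derivation:
Walk down from root: K -> G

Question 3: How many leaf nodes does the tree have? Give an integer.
Answer: 5

Derivation:
Leaves (nodes with no children): B, C, F, H, J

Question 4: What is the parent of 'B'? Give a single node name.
Scan adjacency: B appears as child of D

Answer: D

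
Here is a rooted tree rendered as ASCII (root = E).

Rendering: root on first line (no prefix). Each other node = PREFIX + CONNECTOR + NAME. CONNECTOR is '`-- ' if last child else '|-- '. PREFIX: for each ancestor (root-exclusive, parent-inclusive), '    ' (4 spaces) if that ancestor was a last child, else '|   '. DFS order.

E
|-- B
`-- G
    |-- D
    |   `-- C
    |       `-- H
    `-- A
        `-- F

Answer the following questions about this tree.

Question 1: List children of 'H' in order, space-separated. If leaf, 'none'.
Node H's children (from adjacency): (leaf)

Answer: none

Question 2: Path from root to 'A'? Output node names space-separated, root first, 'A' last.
Answer: E G A

Derivation:
Walk down from root: E -> G -> A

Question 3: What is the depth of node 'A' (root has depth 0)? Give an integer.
Answer: 2

Derivation:
Path from root to A: E -> G -> A
Depth = number of edges = 2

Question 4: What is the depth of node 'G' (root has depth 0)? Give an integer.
Path from root to G: E -> G
Depth = number of edges = 1

Answer: 1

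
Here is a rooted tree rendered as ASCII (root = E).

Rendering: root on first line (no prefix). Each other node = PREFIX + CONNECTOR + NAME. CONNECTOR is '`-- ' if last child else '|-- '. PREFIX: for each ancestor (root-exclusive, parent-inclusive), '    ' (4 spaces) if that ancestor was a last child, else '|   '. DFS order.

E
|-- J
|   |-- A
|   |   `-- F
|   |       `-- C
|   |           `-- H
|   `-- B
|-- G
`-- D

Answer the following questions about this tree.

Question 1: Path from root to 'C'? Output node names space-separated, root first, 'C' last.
Walk down from root: E -> J -> A -> F -> C

Answer: E J A F C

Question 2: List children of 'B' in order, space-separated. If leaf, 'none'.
Answer: none

Derivation:
Node B's children (from adjacency): (leaf)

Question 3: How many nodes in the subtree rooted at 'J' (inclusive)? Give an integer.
Subtree rooted at J contains: A, B, C, F, H, J
Count = 6

Answer: 6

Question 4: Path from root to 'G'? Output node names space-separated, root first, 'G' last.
Walk down from root: E -> G

Answer: E G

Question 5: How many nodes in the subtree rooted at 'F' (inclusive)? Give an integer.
Subtree rooted at F contains: C, F, H
Count = 3

Answer: 3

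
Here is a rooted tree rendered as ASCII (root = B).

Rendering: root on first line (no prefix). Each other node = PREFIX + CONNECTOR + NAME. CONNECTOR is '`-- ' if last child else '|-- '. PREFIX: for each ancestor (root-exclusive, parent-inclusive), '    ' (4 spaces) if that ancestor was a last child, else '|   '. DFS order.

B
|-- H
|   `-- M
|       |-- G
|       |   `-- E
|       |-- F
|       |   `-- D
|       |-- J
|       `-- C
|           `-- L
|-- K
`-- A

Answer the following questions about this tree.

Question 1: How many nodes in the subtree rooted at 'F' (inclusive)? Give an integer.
Answer: 2

Derivation:
Subtree rooted at F contains: D, F
Count = 2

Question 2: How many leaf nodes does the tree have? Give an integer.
Answer: 6

Derivation:
Leaves (nodes with no children): A, D, E, J, K, L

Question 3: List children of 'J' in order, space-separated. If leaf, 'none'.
Node J's children (from adjacency): (leaf)

Answer: none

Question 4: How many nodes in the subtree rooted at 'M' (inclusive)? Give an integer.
Subtree rooted at M contains: C, D, E, F, G, J, L, M
Count = 8

Answer: 8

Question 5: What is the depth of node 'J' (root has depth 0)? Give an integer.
Path from root to J: B -> H -> M -> J
Depth = number of edges = 3

Answer: 3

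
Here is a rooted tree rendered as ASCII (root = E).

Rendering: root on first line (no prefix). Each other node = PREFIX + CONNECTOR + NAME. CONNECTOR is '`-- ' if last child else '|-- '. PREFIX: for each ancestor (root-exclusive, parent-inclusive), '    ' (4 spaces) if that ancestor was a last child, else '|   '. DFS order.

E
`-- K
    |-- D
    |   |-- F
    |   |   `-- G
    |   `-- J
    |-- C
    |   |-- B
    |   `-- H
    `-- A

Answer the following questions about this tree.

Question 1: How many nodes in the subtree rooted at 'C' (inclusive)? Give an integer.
Subtree rooted at C contains: B, C, H
Count = 3

Answer: 3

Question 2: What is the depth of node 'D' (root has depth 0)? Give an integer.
Answer: 2

Derivation:
Path from root to D: E -> K -> D
Depth = number of edges = 2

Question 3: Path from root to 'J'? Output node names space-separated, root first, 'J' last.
Walk down from root: E -> K -> D -> J

Answer: E K D J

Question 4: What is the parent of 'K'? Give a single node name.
Scan adjacency: K appears as child of E

Answer: E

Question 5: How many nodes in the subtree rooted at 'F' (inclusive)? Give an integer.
Answer: 2

Derivation:
Subtree rooted at F contains: F, G
Count = 2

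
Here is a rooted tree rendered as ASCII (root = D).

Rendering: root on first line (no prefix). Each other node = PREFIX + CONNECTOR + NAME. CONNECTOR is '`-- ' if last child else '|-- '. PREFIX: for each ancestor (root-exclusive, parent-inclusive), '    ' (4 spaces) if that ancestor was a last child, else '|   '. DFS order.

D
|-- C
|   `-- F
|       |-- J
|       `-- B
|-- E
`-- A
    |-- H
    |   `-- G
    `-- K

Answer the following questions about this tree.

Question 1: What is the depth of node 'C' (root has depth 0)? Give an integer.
Answer: 1

Derivation:
Path from root to C: D -> C
Depth = number of edges = 1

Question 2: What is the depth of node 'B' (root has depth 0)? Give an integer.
Path from root to B: D -> C -> F -> B
Depth = number of edges = 3

Answer: 3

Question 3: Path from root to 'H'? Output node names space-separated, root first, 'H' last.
Walk down from root: D -> A -> H

Answer: D A H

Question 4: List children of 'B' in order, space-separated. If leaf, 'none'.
Answer: none

Derivation:
Node B's children (from adjacency): (leaf)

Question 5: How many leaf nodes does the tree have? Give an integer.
Answer: 5

Derivation:
Leaves (nodes with no children): B, E, G, J, K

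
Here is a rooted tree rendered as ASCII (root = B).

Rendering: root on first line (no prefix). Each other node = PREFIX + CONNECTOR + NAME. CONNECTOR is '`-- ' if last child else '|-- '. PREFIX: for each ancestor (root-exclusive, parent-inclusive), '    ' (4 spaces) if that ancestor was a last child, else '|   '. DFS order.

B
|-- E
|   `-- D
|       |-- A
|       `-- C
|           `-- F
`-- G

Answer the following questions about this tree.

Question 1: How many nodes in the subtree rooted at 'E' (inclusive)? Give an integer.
Answer: 5

Derivation:
Subtree rooted at E contains: A, C, D, E, F
Count = 5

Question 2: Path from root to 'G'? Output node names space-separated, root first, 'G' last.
Walk down from root: B -> G

Answer: B G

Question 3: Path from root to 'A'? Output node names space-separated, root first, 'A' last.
Answer: B E D A

Derivation:
Walk down from root: B -> E -> D -> A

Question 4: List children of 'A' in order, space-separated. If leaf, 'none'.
Node A's children (from adjacency): (leaf)

Answer: none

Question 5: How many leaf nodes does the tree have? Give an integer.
Leaves (nodes with no children): A, F, G

Answer: 3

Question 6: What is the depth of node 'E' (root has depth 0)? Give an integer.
Path from root to E: B -> E
Depth = number of edges = 1

Answer: 1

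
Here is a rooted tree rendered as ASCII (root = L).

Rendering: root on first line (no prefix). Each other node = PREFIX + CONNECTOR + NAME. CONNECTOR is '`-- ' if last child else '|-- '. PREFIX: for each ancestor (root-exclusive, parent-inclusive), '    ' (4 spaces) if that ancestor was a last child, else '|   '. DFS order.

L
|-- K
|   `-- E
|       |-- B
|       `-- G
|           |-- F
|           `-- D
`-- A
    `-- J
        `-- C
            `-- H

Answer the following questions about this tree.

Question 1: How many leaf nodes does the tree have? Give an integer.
Leaves (nodes with no children): B, D, F, H

Answer: 4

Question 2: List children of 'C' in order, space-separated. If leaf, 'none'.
Node C's children (from adjacency): H

Answer: H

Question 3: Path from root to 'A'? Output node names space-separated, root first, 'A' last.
Walk down from root: L -> A

Answer: L A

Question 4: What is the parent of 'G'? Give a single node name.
Scan adjacency: G appears as child of E

Answer: E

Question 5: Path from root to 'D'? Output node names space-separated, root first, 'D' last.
Walk down from root: L -> K -> E -> G -> D

Answer: L K E G D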